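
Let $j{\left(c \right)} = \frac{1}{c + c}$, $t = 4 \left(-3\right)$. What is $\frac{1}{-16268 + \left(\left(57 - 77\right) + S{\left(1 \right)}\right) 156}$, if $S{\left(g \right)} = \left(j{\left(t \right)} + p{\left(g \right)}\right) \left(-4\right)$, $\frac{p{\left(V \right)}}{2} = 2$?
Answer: $- \frac{1}{21858} \approx -4.575 \cdot 10^{-5}$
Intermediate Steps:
$t = -12$
$j{\left(c \right)} = \frac{1}{2 c}$
$p{\left(V \right)} = 4$ ($p{\left(V \right)} = 2 \cdot 2 = 4$)
$S{\left(g \right)} = - \frac{95}{6}$ ($S{\left(g \right)} = \left(\frac{1}{2 \left(-12\right)} + 4\right) \left(-4\right) = \left(\frac{1}{2} \left(- \frac{1}{12}\right) + 4\right) \left(-4\right) = \left(- \frac{1}{24} + 4\right) \left(-4\right) = \frac{95}{24} \left(-4\right) = - \frac{95}{6}$)
$\frac{1}{-16268 + \left(\left(57 - 77\right) + S{\left(1 \right)}\right) 156} = \frac{1}{-16268 + \left(\left(57 - 77\right) - \frac{95}{6}\right) 156} = \frac{1}{-16268 + \left(-20 - \frac{95}{6}\right) 156} = \frac{1}{-16268 - 5590} = \frac{1}{-21858} = - \frac{1}{21858}$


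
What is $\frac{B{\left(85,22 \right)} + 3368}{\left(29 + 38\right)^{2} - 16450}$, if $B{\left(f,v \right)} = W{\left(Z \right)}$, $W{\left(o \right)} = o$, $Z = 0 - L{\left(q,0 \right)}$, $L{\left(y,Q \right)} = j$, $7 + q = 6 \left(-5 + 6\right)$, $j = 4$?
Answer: $- \frac{3364}{11961} \approx -0.28125$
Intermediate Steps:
$q = -1$ ($q = -7 + 6 \left(-5 + 6\right) = -7 + 6 \cdot 1 = -7 + 6 = -1$)
$L{\left(y,Q \right)} = 4$
$Z = -4$ ($Z = 0 - 4 = -4$)
$B{\left(f,v \right)} = -4$
$\frac{B{\left(85,22 \right)} + 3368}{\left(29 + 38\right)^{2} - 16450} = \frac{-4 + 3368}{\left(29 + 38\right)^{2} - 16450} = \frac{3364}{67^{2} - 16450} = \frac{3364}{4489 - 16450} = \frac{3364}{-11961} = 3364 \left(- \frac{1}{11961}\right) = - \frac{3364}{11961}$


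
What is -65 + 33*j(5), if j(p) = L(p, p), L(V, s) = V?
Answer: 100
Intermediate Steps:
j(p) = p
-65 + 33*j(5) = -65 + 33*5 = -65 + 165 = 100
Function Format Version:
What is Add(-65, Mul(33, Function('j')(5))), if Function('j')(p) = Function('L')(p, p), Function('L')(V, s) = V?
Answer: 100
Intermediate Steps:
Function('j')(p) = p
Add(-65, Mul(33, Function('j')(5))) = Add(-65, Mul(33, 5)) = Add(-65, 165) = 100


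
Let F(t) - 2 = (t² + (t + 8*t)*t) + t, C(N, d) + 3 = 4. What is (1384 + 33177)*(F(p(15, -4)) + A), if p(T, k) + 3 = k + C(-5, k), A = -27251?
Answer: -929518095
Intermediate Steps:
C(N, d) = 1 (C(N, d) = -3 + 4 = 1)
p(T, k) = -2 + k (p(T, k) = -3 + (k + 1) = -3 + (1 + k) = -2 + k)
F(t) = 2 + t + 10*t² (F(t) = 2 + ((t² + (t + 8*t)*t) + t) = 2 + ((t² + (9*t)*t) + t) = 2 + ((t² + 9*t²) + t) = 2 + (10*t² + t) = 2 + (t + 10*t²) = 2 + t + 10*t²)
(1384 + 33177)*(F(p(15, -4)) + A) = (1384 + 33177)*((2 + (-2 - 4) + 10*(-2 - 4)²) - 27251) = 34561*((2 - 6 + 10*(-6)²) - 27251) = 34561*((2 - 6 + 10*36) - 27251) = 34561*((2 - 6 + 360) - 27251) = 34561*(356 - 27251) = 34561*(-26895) = -929518095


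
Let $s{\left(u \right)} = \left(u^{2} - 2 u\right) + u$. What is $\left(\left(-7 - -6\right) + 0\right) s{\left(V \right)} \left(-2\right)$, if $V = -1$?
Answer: $4$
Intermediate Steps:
$s{\left(u \right)} = u^{2} - u$
$\left(\left(-7 - -6\right) + 0\right) s{\left(V \right)} \left(-2\right) = \left(\left(-7 - -6\right) + 0\right) \left(- (-1 - 1)\right) \left(-2\right) = \left(\left(-7 + 6\right) + 0\right) \left(\left(-1\right) \left(-2\right)\right) \left(-2\right) = \left(-1 + 0\right) 2 \left(-2\right) = \left(-1\right) 2 \left(-2\right) = \left(-2\right) \left(-2\right) = 4$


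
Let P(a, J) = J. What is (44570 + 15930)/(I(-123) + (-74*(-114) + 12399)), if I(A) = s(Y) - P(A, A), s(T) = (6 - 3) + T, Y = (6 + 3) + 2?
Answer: 15125/5243 ≈ 2.8848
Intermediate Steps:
Y = 11 (Y = 9 + 2 = 11)
s(T) = 3 + T
I(A) = 14 - A (I(A) = (3 + 11) - A = 14 - A)
(44570 + 15930)/(I(-123) + (-74*(-114) + 12399)) = (44570 + 15930)/((14 - 1*(-123)) + (-74*(-114) + 12399)) = 60500/((14 + 123) + (8436 + 12399)) = 60500/(137 + 20835) = 60500/20972 = 60500*(1/20972) = 15125/5243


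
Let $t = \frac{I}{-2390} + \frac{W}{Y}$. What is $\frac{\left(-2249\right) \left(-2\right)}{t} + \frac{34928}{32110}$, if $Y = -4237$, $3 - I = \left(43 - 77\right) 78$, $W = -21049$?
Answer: $\frac{29278647939468}{25082967325} \approx 1167.3$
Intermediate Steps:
$I = 2655$ ($I = 3 - \left(43 - 77\right) 78 = 3 - \left(-34\right) 78 = 3 - -2652 = 3 + 2652 = 2655$)
$t = \frac{7811575}{2025286}$ ($t = \frac{2655}{-2390} - \frac{21049}{-4237} = 2655 \left(- \frac{1}{2390}\right) - - \frac{21049}{4237} = - \frac{531}{478} + \frac{21049}{4237} = \frac{7811575}{2025286} \approx 3.857$)
$\frac{\left(-2249\right) \left(-2\right)}{t} + \frac{34928}{32110} = \frac{\left(-2249\right) \left(-2\right)}{\frac{7811575}{2025286}} + \frac{34928}{32110} = 4498 \cdot \frac{2025286}{7811575} + 34928 \cdot \frac{1}{32110} = \frac{9109736428}{7811575} + \frac{17464}{16055} = \frac{29278647939468}{25082967325}$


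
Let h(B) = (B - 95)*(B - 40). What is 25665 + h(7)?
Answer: 28569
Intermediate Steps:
h(B) = (-95 + B)*(-40 + B)
25665 + h(7) = 25665 + (3800 + 7² - 135*7) = 25665 + (3800 + 49 - 945) = 25665 + 2904 = 28569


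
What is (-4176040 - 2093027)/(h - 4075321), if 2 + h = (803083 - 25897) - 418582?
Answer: 6269067/3716719 ≈ 1.6867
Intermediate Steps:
h = 358602 (h = -2 + ((803083 - 25897) - 418582) = -2 + (777186 - 418582) = -2 + 358604 = 358602)
(-4176040 - 2093027)/(h - 4075321) = (-4176040 - 2093027)/(358602 - 4075321) = -6269067/(-3716719) = -6269067*(-1/3716719) = 6269067/3716719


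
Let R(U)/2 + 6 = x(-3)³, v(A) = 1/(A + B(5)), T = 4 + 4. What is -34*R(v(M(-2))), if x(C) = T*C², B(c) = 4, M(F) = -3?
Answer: -25380456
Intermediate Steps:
T = 8
x(C) = 8*C²
v(A) = 1/(4 + A) (v(A) = 1/(A + 4) = 1/(4 + A))
R(U) = 746484 (R(U) = -12 + 2*(8*(-3)²)³ = -12 + 2*(8*9)³ = -12 + 2*72³ = -12 + 2*373248 = -12 + 746496 = 746484)
-34*R(v(M(-2))) = -34*746484 = -25380456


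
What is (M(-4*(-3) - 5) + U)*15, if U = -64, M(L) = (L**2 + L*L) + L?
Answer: 615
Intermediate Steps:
M(L) = L + 2*L**2 (M(L) = (L**2 + L**2) + L = 2*L**2 + L = L + 2*L**2)
(M(-4*(-3) - 5) + U)*15 = ((-4*(-3) - 5)*(1 + 2*(-4*(-3) - 5)) - 64)*15 = ((12 - 5)*(1 + 2*(12 - 5)) - 64)*15 = (7*(1 + 2*7) - 64)*15 = (7*(1 + 14) - 64)*15 = (7*15 - 64)*15 = (105 - 64)*15 = 41*15 = 615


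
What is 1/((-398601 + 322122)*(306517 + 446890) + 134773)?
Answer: -1/57619679180 ≈ -1.7355e-11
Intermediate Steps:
1/((-398601 + 322122)*(306517 + 446890) + 134773) = 1/(-76479*753407 + 134773) = 1/(-57619813953 + 134773) = 1/(-57619679180) = -1/57619679180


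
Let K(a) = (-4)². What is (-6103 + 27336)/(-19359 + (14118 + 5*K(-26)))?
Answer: -21233/5161 ≈ -4.1141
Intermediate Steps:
K(a) = 16
(-6103 + 27336)/(-19359 + (14118 + 5*K(-26))) = (-6103 + 27336)/(-19359 + (14118 + 5*16)) = 21233/(-19359 + (14118 + 80)) = 21233/(-19359 + 14198) = 21233/(-5161) = 21233*(-1/5161) = -21233/5161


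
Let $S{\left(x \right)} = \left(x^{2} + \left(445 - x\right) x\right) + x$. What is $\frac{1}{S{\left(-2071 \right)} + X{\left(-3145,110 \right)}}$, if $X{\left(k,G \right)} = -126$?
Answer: $- \frac{1}{923792} \approx -1.0825 \cdot 10^{-6}$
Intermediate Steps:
$S{\left(x \right)} = x + x^{2} + x \left(445 - x\right)$ ($S{\left(x \right)} = \left(x^{2} + x \left(445 - x\right)\right) + x = x + x^{2} + x \left(445 - x\right)$)
$\frac{1}{S{\left(-2071 \right)} + X{\left(-3145,110 \right)}} = \frac{1}{446 \left(-2071\right) - 126} = \frac{1}{-923666 - 126} = \frac{1}{-923792} = - \frac{1}{923792}$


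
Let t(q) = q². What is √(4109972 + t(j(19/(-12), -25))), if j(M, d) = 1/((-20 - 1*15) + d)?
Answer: √14795899201/60 ≈ 2027.3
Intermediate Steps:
j(M, d) = 1/(-35 + d) (j(M, d) = 1/((-20 - 15) + d) = 1/(-35 + d))
√(4109972 + t(j(19/(-12), -25))) = √(4109972 + (1/(-35 - 25))²) = √(4109972 + (1/(-60))²) = √(4109972 + (-1/60)²) = √(4109972 + 1/3600) = √(14795899201/3600) = √14795899201/60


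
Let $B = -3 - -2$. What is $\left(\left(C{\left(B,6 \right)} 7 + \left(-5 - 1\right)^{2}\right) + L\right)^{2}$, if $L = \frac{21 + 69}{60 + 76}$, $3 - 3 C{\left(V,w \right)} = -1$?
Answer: $\frac{88040689}{41616} \approx 2115.5$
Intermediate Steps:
$B = -1$ ($B = -3 + 2 = -1$)
$C{\left(V,w \right)} = \frac{4}{3}$ ($C{\left(V,w \right)} = 1 - - \frac{1}{3} = 1 + \frac{1}{3} = \frac{4}{3}$)
$L = \frac{45}{68}$ ($L = \frac{90}{136} = 90 \cdot \frac{1}{136} = \frac{45}{68} \approx 0.66177$)
$\left(\left(C{\left(B,6 \right)} 7 + \left(-5 - 1\right)^{2}\right) + L\right)^{2} = \left(\left(\frac{4}{3} \cdot 7 + \left(-5 - 1\right)^{2}\right) + \frac{45}{68}\right)^{2} = \left(\left(\frac{28}{3} + \left(-6\right)^{2}\right) + \frac{45}{68}\right)^{2} = \left(\left(\frac{28}{3} + 36\right) + \frac{45}{68}\right)^{2} = \left(\frac{136}{3} + \frac{45}{68}\right)^{2} = \left(\frac{9383}{204}\right)^{2} = \frac{88040689}{41616}$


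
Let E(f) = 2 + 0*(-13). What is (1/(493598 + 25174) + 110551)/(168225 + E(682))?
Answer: 57350763373/87271457244 ≈ 0.65715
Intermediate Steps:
E(f) = 2 (E(f) = 2 + 0 = 2)
(1/(493598 + 25174) + 110551)/(168225 + E(682)) = (1/(493598 + 25174) + 110551)/(168225 + 2) = (1/518772 + 110551)/168227 = (1/518772 + 110551)*(1/168227) = (57350763373/518772)*(1/168227) = 57350763373/87271457244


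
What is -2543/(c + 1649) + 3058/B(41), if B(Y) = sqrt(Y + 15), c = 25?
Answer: -2543/1674 + 1529*sqrt(14)/14 ≈ 407.12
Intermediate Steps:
B(Y) = sqrt(15 + Y)
-2543/(c + 1649) + 3058/B(41) = -2543/(25 + 1649) + 3058/(sqrt(15 + 41)) = -2543/1674 + 3058/(sqrt(56)) = -2543*1/1674 + 3058/((2*sqrt(14))) = -2543/1674 + 3058*(sqrt(14)/28) = -2543/1674 + 1529*sqrt(14)/14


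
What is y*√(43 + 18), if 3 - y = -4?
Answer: 7*√61 ≈ 54.672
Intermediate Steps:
y = 7 (y = 3 - 1*(-4) = 3 + 4 = 7)
y*√(43 + 18) = 7*√(43 + 18) = 7*√61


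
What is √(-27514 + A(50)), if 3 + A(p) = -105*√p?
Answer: √(-27517 - 525*√2) ≈ 168.11*I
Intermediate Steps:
A(p) = -3 - 105*√p
√(-27514 + A(50)) = √(-27514 + (-3 - 525*√2)) = √(-27517 - 525*√2)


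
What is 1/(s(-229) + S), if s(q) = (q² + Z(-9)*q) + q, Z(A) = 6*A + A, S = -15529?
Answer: 1/51110 ≈ 1.9566e-5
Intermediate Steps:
Z(A) = 7*A
s(q) = q² - 62*q (s(q) = (q² + (7*(-9))*q) + q = (q² - 63*q) + q = q² - 62*q)
1/(s(-229) + S) = 1/(-229*(-62 - 229) - 15529) = 1/(-229*(-291) - 15529) = 1/(66639 - 15529) = 1/51110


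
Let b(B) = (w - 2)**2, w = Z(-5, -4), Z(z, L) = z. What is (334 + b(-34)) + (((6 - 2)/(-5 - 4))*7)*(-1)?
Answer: 3475/9 ≈ 386.11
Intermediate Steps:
w = -5
b(B) = 49 (b(B) = (-5 - 2)**2 = (-7)**2 = 49)
(334 + b(-34)) + (((6 - 2)/(-5 - 4))*7)*(-1) = (334 + 49) + (((6 - 2)/(-5 - 4))*7)*(-1) = 383 + ((4/(-9))*7)*(-1) = 383 + ((4*(-1/9))*7)*(-1) = 383 - 4/9*7*(-1) = 383 - 28/9*(-1) = 383 + 28/9 = 3475/9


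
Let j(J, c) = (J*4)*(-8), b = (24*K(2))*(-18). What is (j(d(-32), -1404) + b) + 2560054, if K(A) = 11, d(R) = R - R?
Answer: 2555302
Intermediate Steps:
d(R) = 0
b = -4752 (b = (24*11)*(-18) = 264*(-18) = -4752)
j(J, c) = -32*J (j(J, c) = (4*J)*(-8) = -32*J)
(j(d(-32), -1404) + b) + 2560054 = (-32*0 - 4752) + 2560054 = (0 - 4752) + 2560054 = -4752 + 2560054 = 2555302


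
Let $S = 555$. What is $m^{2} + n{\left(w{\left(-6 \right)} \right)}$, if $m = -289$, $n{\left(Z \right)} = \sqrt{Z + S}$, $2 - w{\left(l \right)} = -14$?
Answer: $83521 + \sqrt{571} \approx 83545.0$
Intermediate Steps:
$w{\left(l \right)} = 16$ ($w{\left(l \right)} = 2 - -14 = 2 + 14 = 16$)
$n{\left(Z \right)} = \sqrt{555 + Z}$ ($n{\left(Z \right)} = \sqrt{Z + 555} = \sqrt{555 + Z}$)
$m^{2} + n{\left(w{\left(-6 \right)} \right)} = \left(-289\right)^{2} + \sqrt{555 + 16} = 83521 + \sqrt{571}$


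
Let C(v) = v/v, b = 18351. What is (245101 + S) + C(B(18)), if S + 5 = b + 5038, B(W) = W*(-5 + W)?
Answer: 268486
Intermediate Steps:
S = 23384 (S = -5 + (18351 + 5038) = -5 + 23389 = 23384)
C(v) = 1
(245101 + S) + C(B(18)) = (245101 + 23384) + 1 = 268485 + 1 = 268486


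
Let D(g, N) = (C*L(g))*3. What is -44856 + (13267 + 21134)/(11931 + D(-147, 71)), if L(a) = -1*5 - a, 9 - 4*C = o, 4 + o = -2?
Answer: -404533330/9019 ≈ -44853.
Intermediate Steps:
o = -6 (o = -4 - 2 = -6)
C = 15/4 (C = 9/4 - ¼*(-6) = 9/4 + 3/2 = 15/4 ≈ 3.7500)
L(a) = -5 - a
D(g, N) = -225/4 - 45*g/4 (D(g, N) = (15*(-5 - g)/4)*3 = (-75/4 - 15*g/4)*3 = -225/4 - 45*g/4)
-44856 + (13267 + 21134)/(11931 + D(-147, 71)) = -44856 + (13267 + 21134)/(11931 + (-225/4 - 45/4*(-147))) = -44856 + 34401/(11931 + (-225/4 + 6615/4)) = -44856 + 34401/(11931 + 3195/2) = -44856 + 34401/(27057/2) = -44856 + 34401*(2/27057) = -44856 + 22934/9019 = -404533330/9019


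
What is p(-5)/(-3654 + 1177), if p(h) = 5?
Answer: -5/2477 ≈ -0.0020186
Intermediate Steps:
p(-5)/(-3654 + 1177) = 5/(-3654 + 1177) = 5/(-2477) = 5*(-1/2477) = -5/2477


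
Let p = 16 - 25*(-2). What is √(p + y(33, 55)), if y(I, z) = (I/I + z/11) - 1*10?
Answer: √62 ≈ 7.8740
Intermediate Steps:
y(I, z) = -9 + z/11 (y(I, z) = (1 + z*(1/11)) - 10 = (1 + z/11) - 10 = -9 + z/11)
p = 66 (p = 16 + 50 = 66)
√(p + y(33, 55)) = √(66 + (-9 + (1/11)*55)) = √(66 + (-9 + 5)) = √(66 - 4) = √62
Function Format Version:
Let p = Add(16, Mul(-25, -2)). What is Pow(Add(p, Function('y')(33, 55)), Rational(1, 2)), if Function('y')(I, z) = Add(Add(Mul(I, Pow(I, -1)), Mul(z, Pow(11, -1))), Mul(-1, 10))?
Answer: Pow(62, Rational(1, 2)) ≈ 7.8740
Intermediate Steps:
Function('y')(I, z) = Add(-9, Mul(Rational(1, 11), z)) (Function('y')(I, z) = Add(Add(1, Mul(z, Rational(1, 11))), -10) = Add(Add(1, Mul(Rational(1, 11), z)), -10) = Add(-9, Mul(Rational(1, 11), z)))
p = 66 (p = Add(16, 50) = 66)
Pow(Add(p, Function('y')(33, 55)), Rational(1, 2)) = Pow(Add(66, Add(-9, Mul(Rational(1, 11), 55))), Rational(1, 2)) = Pow(Add(66, Add(-9, 5)), Rational(1, 2)) = Pow(Add(66, -4), Rational(1, 2)) = Pow(62, Rational(1, 2))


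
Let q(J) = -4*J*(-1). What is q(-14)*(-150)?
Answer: 8400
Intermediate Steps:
q(J) = 4*J (q(J) = -(-4)*J = 4*J)
q(-14)*(-150) = (4*(-14))*(-150) = -56*(-150) = 8400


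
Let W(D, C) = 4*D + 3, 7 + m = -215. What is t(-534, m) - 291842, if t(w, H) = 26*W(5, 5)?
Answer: -291244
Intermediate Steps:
m = -222 (m = -7 - 215 = -222)
W(D, C) = 3 + 4*D
t(w, H) = 598 (t(w, H) = 26*(3 + 4*5) = 26*(3 + 20) = 26*23 = 598)
t(-534, m) - 291842 = 598 - 291842 = -291244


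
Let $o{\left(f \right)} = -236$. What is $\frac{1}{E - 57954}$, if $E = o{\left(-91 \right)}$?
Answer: $- \frac{1}{58190} \approx -1.7185 \cdot 10^{-5}$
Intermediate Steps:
$E = -236$
$\frac{1}{E - 57954} = \frac{1}{-236 - 57954} = \frac{1}{-58190} = - \frac{1}{58190}$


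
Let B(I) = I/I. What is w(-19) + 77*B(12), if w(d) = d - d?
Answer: 77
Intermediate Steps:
B(I) = 1
w(d) = 0
w(-19) + 77*B(12) = 0 + 77*1 = 0 + 77 = 77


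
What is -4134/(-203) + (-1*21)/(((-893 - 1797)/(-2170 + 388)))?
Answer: 1761897/273035 ≈ 6.4530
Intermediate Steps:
-4134/(-203) + (-1*21)/(((-893 - 1797)/(-2170 + 388))) = -4134*(-1/203) - 21/((-2690/(-1782))) = 4134/203 - 21/((-2690*(-1/1782))) = 4134/203 - 21/1345/891 = 4134/203 - 21*891/1345 = 4134/203 - 18711/1345 = 1761897/273035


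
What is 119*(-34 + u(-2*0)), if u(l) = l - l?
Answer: -4046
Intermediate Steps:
u(l) = 0
119*(-34 + u(-2*0)) = 119*(-34 + 0) = 119*(-34) = -4046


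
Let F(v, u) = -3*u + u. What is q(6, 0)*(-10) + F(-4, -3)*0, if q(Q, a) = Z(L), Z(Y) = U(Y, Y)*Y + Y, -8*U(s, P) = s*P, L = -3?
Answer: -15/4 ≈ -3.7500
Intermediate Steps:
F(v, u) = -2*u
U(s, P) = -P*s/8 (U(s, P) = -s*P/8 = -P*s/8)
Z(Y) = Y - Y**3/8 (Z(Y) = (-Y*Y/8)*Y + Y = (-Y**2/8)*Y + Y = -Y**3/8 + Y = Y - Y**3/8)
q(Q, a) = 3/8 (q(Q, a) = -3 - 1/8*(-3)**3 = -3 - 1/8*(-27) = -3 + 27/8 = 3/8)
q(6, 0)*(-10) + F(-4, -3)*0 = (3/8)*(-10) - 2*(-3)*0 = -15/4 + 6*0 = -15/4 + 0 = -15/4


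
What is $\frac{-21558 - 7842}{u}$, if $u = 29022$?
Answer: $- \frac{700}{691} \approx -1.013$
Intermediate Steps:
$\frac{-21558 - 7842}{u} = \frac{-21558 - 7842}{29022} = \left(-21558 - 7842\right) \frac{1}{29022} = \left(-29400\right) \frac{1}{29022} = - \frac{700}{691}$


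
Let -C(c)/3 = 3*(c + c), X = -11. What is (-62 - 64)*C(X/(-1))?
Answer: 24948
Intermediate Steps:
C(c) = -18*c (C(c) = -9*(c + c) = -9*2*c = -18*c)
(-62 - 64)*C(X/(-1)) = (-62 - 64)*(-(-198)/(-1)) = -(-2268)*(-11*(-1)) = -(-2268)*11 = -126*(-198) = 24948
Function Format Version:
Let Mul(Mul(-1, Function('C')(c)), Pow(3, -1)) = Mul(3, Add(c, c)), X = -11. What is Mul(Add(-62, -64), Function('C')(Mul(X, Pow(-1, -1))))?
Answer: 24948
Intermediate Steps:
Function('C')(c) = Mul(-18, c) (Function('C')(c) = Mul(-3, Mul(3, Add(c, c))) = Mul(-3, Mul(3, Mul(2, c))) = Mul(-3, Mul(6, c)) = Mul(-18, c))
Mul(Add(-62, -64), Function('C')(Mul(X, Pow(-1, -1)))) = Mul(Add(-62, -64), Mul(-18, Mul(-11, Pow(-1, -1)))) = Mul(-126, Mul(-18, Mul(-11, -1))) = Mul(-126, Mul(-18, 11)) = Mul(-126, -198) = 24948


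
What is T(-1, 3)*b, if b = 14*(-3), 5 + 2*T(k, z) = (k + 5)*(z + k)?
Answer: -63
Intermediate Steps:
T(k, z) = -5/2 + (5 + k)*(k + z)/2 (T(k, z) = -5/2 + ((k + 5)*(z + k))/2 = -5/2 + ((5 + k)*(k + z))/2 = -5/2 + (5 + k)*(k + z)/2)
b = -42
T(-1, 3)*b = (-5/2 + (1/2)*(-1)**2 + (5/2)*(-1) + (5/2)*3 + (1/2)*(-1)*3)*(-42) = (-5/2 + (1/2)*1 - 5/2 + 15/2 - 3/2)*(-42) = (-5/2 + 1/2 - 5/2 + 15/2 - 3/2)*(-42) = (3/2)*(-42) = -63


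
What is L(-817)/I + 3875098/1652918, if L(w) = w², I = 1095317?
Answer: 2673882649484/905234592503 ≈ 2.9538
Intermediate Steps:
L(-817)/I + 3875098/1652918 = (-817)²/1095317 + 3875098/1652918 = 667489*(1/1095317) + 3875098*(1/1652918) = 667489/1095317 + 1937549/826459 = 2673882649484/905234592503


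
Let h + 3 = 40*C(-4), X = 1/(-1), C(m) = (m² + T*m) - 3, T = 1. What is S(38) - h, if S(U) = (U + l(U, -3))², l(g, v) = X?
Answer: 1012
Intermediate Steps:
C(m) = -3 + m + m² (C(m) = (m² + 1*m) - 3 = (m² + m) - 3 = (m + m²) - 3 = -3 + m + m²)
X = -1
l(g, v) = -1
S(U) = (-1 + U)² (S(U) = (U - 1)² = (-1 + U)²)
h = 357 (h = -3 + 40*(-3 - 4 + (-4)²) = -3 + 40*(-3 - 4 + 16) = -3 + 40*9 = -3 + 360 = 357)
S(38) - h = (-1 + 38)² - 1*357 = 37² - 357 = 1369 - 357 = 1012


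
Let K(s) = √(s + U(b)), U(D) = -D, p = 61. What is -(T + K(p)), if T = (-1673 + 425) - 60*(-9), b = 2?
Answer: 708 - √59 ≈ 700.32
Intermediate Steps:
K(s) = √(-2 + s) (K(s) = √(s - 1*2) = √(s - 2) = √(-2 + s))
T = -708 (T = -1248 + 540 = -708)
-(T + K(p)) = -(-708 + √(-2 + 61)) = -(-708 + √59) = 708 - √59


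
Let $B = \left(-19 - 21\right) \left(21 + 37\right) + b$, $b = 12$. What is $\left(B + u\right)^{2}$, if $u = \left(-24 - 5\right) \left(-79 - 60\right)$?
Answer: $2968729$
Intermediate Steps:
$u = 4031$ ($u = \left(-29\right) \left(-139\right) = 4031$)
$B = -2308$ ($B = \left(-19 - 21\right) \left(21 + 37\right) + 12 = \left(-40\right) 58 + 12 = -2320 + 12 = -2308$)
$\left(B + u\right)^{2} = \left(-2308 + 4031\right)^{2} = 1723^{2} = 2968729$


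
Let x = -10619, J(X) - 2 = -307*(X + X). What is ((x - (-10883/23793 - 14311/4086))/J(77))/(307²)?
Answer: 343991691667/144392217829181784 ≈ 2.3823e-6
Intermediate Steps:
J(X) = 2 - 614*X (J(X) = 2 - 307*(X + X) = 2 - 614*X)
((x - (-10883/23793 - 14311/4086))/J(77))/(307²) = ((-10619 - (-10883/23793 - 14311/4086))/(2 - 614*77))/(307²) = ((-10619 - (-10883*1/23793 - 14311*1/4086))/(2 - 47278))/94249 = ((-10619 - (-10883/23793 - 14311/4086))/(-47276))*(1/94249) = ((-10619 - 1*(-128323187/32406066))*(-1/47276))*(1/94249) = ((-10619 + 128323187/32406066)*(-1/47276))*(1/94249) = -343991691667/32406066*(-1/47276)*(1/94249) = (343991691667/1532029176216)*(1/94249) = 343991691667/144392217829181784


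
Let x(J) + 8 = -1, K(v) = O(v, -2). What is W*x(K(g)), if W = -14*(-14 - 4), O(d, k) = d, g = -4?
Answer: -2268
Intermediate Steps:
K(v) = v
x(J) = -9 (x(J) = -8 - 1 = -9)
W = 252 (W = -14*(-18) = 252)
W*x(K(g)) = 252*(-9) = -2268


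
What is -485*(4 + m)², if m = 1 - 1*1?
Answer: -7760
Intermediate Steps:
m = 0 (m = 1 - 1 = 0)
-485*(4 + m)² = -485*(4 + 0)² = -485*4² = -485*16 = -7760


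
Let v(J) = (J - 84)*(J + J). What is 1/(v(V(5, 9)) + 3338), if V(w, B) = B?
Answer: 1/1988 ≈ 0.00050302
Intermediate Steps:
v(J) = 2*J*(-84 + J) (v(J) = (-84 + J)*(2*J) = 2*J*(-84 + J))
1/(v(V(5, 9)) + 3338) = 1/(2*9*(-84 + 9) + 3338) = 1/(2*9*(-75) + 3338) = 1/(-1350 + 3338) = 1/1988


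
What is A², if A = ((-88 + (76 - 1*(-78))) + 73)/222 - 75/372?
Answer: 34140649/189447696 ≈ 0.18021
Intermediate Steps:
A = 5843/13764 (A = ((-88 + (76 + 78)) + 73)*(1/222) - 75*1/372 = ((-88 + 154) + 73)*(1/222) - 25/124 = (66 + 73)*(1/222) - 25/124 = 139*(1/222) - 25/124 = 139/222 - 25/124 = 5843/13764 ≈ 0.42451)
A² = (5843/13764)² = 34140649/189447696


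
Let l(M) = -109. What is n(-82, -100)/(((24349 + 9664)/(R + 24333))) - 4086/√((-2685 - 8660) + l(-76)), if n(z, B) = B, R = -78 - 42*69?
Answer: -2700/43 + 681*I*√11454/1909 ≈ -62.791 + 38.179*I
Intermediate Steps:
R = -2976 (R = -78 - 2898 = -2976)
n(-82, -100)/(((24349 + 9664)/(R + 24333))) - 4086/√((-2685 - 8660) + l(-76)) = -100*(-2976 + 24333)/(24349 + 9664) - 4086/√((-2685 - 8660) - 109) = -100/(34013/21357) - 4086/√(-11345 - 109) = -100/(34013*(1/21357)) - 4086*(-I*√11454/11454) = -100/43/27 - 4086*(-I*√11454/11454) = -100*27/43 - (-681)*I*√11454/1909 = -2700/43 + 681*I*√11454/1909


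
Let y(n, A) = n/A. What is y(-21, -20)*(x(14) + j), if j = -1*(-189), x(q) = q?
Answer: 4263/20 ≈ 213.15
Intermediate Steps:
j = 189
y(-21, -20)*(x(14) + j) = (-21/(-20))*(14 + 189) = -21*(-1/20)*203 = (21/20)*203 = 4263/20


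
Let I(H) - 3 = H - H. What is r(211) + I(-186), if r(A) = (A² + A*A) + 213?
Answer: 89258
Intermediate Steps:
r(A) = 213 + 2*A² (r(A) = (A² + A²) + 213 = 2*A² + 213 = 213 + 2*A²)
I(H) = 3 (I(H) = 3 + (H - H) = 3 + 0 = 3)
r(211) + I(-186) = (213 + 2*211²) + 3 = (213 + 2*44521) + 3 = (213 + 89042) + 3 = 89255 + 3 = 89258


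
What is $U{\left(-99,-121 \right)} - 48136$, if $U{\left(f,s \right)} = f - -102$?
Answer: $-48133$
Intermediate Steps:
$U{\left(f,s \right)} = 102 + f$ ($U{\left(f,s \right)} = f + 102 = 102 + f$)
$U{\left(-99,-121 \right)} - 48136 = \left(102 - 99\right) - 48136 = 3 - 48136 = -48133$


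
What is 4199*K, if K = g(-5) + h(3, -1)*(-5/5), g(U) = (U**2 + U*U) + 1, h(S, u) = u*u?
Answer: 209950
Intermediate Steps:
h(S, u) = u**2
g(U) = 1 + 2*U**2 (g(U) = (U**2 + U**2) + 1 = 2*U**2 + 1 = 1 + 2*U**2)
K = 50 (K = (1 + 2*(-5)**2) + (-1)**2*(-5/5) = (1 + 2*25) + 1*(-5*1/5) = (1 + 50) + 1*(-1) = 51 - 1 = 50)
4199*K = 4199*50 = 209950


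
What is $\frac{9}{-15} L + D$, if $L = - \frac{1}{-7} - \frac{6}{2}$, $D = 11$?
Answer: $\frac{89}{7} \approx 12.714$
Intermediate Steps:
$L = - \frac{20}{7}$ ($L = \left(-1\right) \left(- \frac{1}{7}\right) - 3 = \frac{1}{7} - 3 = - \frac{20}{7} \approx -2.8571$)
$\frac{9}{-15} L + D = \frac{9}{-15} \left(- \frac{20}{7}\right) + 11 = 9 \left(- \frac{1}{15}\right) \left(- \frac{20}{7}\right) + 11 = \left(- \frac{3}{5}\right) \left(- \frac{20}{7}\right) + 11 = \frac{12}{7} + 11 = \frac{89}{7}$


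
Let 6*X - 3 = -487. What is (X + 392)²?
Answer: 872356/9 ≈ 96929.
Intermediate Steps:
X = -242/3 (X = ½ + (⅙)*(-487) = ½ - 487/6 = -242/3 ≈ -80.667)
(X + 392)² = (-242/3 + 392)² = (934/3)² = 872356/9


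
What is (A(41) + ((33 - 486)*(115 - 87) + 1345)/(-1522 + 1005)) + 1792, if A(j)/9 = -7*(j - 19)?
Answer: 221241/517 ≈ 427.93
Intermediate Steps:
A(j) = 1197 - 63*j (A(j) = 9*(-7*(j - 19)) = 9*(-7*(-19 + j)) = 9*(133 - 7*j) = 1197 - 63*j)
(A(41) + ((33 - 486)*(115 - 87) + 1345)/(-1522 + 1005)) + 1792 = ((1197 - 63*41) + ((33 - 486)*(115 - 87) + 1345)/(-1522 + 1005)) + 1792 = ((1197 - 2583) + (-453*28 + 1345)/(-517)) + 1792 = (-1386 + (-12684 + 1345)*(-1/517)) + 1792 = (-1386 - 11339*(-1/517)) + 1792 = (-1386 + 11339/517) + 1792 = -705223/517 + 1792 = 221241/517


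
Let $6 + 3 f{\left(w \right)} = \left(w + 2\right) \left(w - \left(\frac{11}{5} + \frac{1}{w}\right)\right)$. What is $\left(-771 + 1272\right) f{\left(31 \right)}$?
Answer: $\frac{24418239}{155} \approx 1.5754 \cdot 10^{5}$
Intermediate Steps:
$f{\left(w \right)} = -2 + \frac{\left(2 + w\right) \left(- \frac{11}{5} + w - \frac{1}{w}\right)}{3}$ ($f{\left(w \right)} = -2 + \frac{\left(w + 2\right) \left(w - \left(\frac{11}{5} + \frac{1}{w}\right)\right)}{3} = -2 + \frac{\left(2 + w\right) \left(w - \left(\frac{11}{5} + \frac{1}{w}\right)\right)}{3} = -2 + \frac{\left(2 + w\right) \left(- \frac{11}{5} + w - \frac{1}{w}\right)}{3}$)
$\left(-771 + 1272\right) f{\left(31 \right)} = \left(-771 + 1272\right) \frac{-10 - 31 \left(57 + 31 - 5 \cdot 31^{2}\right)}{15 \cdot 31} = 501 \cdot \frac{1}{15} \cdot \frac{1}{31} \left(-10 - 31 \left(57 + 31 - 4805\right)\right) = 501 \cdot \frac{1}{15} \cdot \frac{1}{31} \left(-10 - 31 \left(-4717\right)\right) = 501 \cdot \frac{1}{15} \cdot \frac{1}{31} \left(-10 + 146227\right) = 501 \cdot \frac{1}{15} \cdot \frac{1}{31} \cdot 146217 = 501 \cdot \frac{48739}{155} = \frac{24418239}{155}$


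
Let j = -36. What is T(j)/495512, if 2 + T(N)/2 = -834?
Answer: -209/61939 ≈ -0.0033743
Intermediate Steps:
T(N) = -1672 (T(N) = -4 + 2*(-834) = -4 - 1668 = -1672)
T(j)/495512 = -1672/495512 = -1672*1/495512 = -209/61939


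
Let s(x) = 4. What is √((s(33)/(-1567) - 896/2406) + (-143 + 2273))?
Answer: √7567847869658502/1885101 ≈ 46.148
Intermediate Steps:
√((s(33)/(-1567) - 896/2406) + (-143 + 2273)) = √((4/(-1567) - 896/2406) + (-143 + 2273)) = √((4*(-1/1567) - 896*1/2406) + 2130) = √((-4/1567 - 448/1203) + 2130) = √(-706828/1885101 + 2130) = √(4014558302/1885101) = √7567847869658502/1885101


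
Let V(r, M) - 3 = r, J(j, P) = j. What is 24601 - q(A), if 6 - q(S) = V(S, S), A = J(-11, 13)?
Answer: 24587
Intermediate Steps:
V(r, M) = 3 + r
A = -11
q(S) = 3 - S (q(S) = 6 - (3 + S) = 6 + (-3 - S) = 3 - S)
24601 - q(A) = 24601 - (3 - 1*(-11)) = 24601 - (3 + 11) = 24601 - 1*14 = 24601 - 14 = 24587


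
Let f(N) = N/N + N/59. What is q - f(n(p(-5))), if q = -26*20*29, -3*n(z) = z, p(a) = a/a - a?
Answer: -889777/59 ≈ -15081.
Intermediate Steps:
p(a) = 1 - a
n(z) = -z/3
f(N) = 1 + N/59 (f(N) = 1 + N*(1/59) = 1 + N/59)
q = -15080 (q = -520*29 = -15080)
q - f(n(p(-5))) = -15080 - (1 + (-(1 - 1*(-5))/3)/59) = -15080 - (1 + (-(1 + 5)/3)/59) = -15080 - (1 + (-⅓*6)/59) = -15080 - (1 + (1/59)*(-2)) = -15080 - (1 - 2/59) = -15080 - 1*57/59 = -15080 - 57/59 = -889777/59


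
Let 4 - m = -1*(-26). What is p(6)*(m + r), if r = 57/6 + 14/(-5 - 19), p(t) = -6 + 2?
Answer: 157/3 ≈ 52.333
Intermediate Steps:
p(t) = -4
r = 107/12 (r = 57*(1/6) + 14/(-24) = 19/2 + 14*(-1/24) = 19/2 - 7/12 = 107/12 ≈ 8.9167)
m = -22 (m = 4 - (-1)*(-26) = 4 - 1*26 = 4 - 26 = -22)
p(6)*(m + r) = -4*(-22 + 107/12) = -4*(-157/12) = 157/3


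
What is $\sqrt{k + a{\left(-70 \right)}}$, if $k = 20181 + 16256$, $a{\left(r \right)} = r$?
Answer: $\sqrt{36367} \approx 190.7$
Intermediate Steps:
$k = 36437$
$\sqrt{k + a{\left(-70 \right)}} = \sqrt{36437 - 70} = \sqrt{36367}$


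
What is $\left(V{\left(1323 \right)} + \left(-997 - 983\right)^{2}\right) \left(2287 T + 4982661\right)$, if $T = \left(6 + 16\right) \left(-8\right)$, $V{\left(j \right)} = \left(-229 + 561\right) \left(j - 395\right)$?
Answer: $19367141725904$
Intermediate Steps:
$V{\left(j \right)} = -131140 + 332 j$ ($V{\left(j \right)} = 332 \left(-395 + j\right) = -131140 + 332 j$)
$T = -176$ ($T = 22 \left(-8\right) = -176$)
$\left(V{\left(1323 \right)} + \left(-997 - 983\right)^{2}\right) \left(2287 T + 4982661\right) = \left(\left(-131140 + 332 \cdot 1323\right) + \left(-997 - 983\right)^{2}\right) \left(2287 \left(-176\right) + 4982661\right) = \left(\left(-131140 + 439236\right) + \left(-1980\right)^{2}\right) \left(-402512 + 4982661\right) = \left(308096 + 3920400\right) 4580149 = 4228496 \cdot 4580149 = 19367141725904$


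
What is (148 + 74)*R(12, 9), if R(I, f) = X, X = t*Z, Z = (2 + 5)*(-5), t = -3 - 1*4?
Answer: 54390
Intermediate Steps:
t = -7 (t = -3 - 4 = -7)
Z = -35 (Z = 7*(-5) = -35)
X = 245 (X = -7*(-35) = 245)
R(I, f) = 245
(148 + 74)*R(12, 9) = (148 + 74)*245 = 222*245 = 54390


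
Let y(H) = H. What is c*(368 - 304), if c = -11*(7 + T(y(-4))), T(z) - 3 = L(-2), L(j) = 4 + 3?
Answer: -11968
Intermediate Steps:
L(j) = 7
T(z) = 10 (T(z) = 3 + 7 = 10)
c = -187 (c = -11*(7 + 10) = -11*17 = -187)
c*(368 - 304) = -187*(368 - 304) = -187*64 = -11968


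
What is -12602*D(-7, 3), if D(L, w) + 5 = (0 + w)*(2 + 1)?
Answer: -50408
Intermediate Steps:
D(L, w) = -5 + 3*w (D(L, w) = -5 + (0 + w)*(2 + 1) = -5 + w*3 = -5 + 3*w)
-12602*D(-7, 3) = -12602*(-5 + 3*3) = -12602*(-5 + 9) = -12602*4 = -50408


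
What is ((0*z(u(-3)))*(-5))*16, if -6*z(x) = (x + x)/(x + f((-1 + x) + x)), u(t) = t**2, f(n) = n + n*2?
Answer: 0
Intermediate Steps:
f(n) = 3*n (f(n) = n + 2*n = 3*n)
z(x) = -x/(3*(-3 + 7*x)) (z(x) = -(x + x)/(6*(x + 3*((-1 + x) + x))) = -2*x/(6*(x + 3*(-1 + 2*x))) = -2*x/(6*(x + (-3 + 6*x))) = -2*x/(6*(-3 + 7*x)) = -x/(3*(-3 + 7*x)))
((0*z(u(-3)))*(-5))*16 = ((0*(-1*(-3)**2/(-9 + 21*(-3)**2)))*(-5))*16 = ((0*(-1*9/(-9 + 21*9)))*(-5))*16 = ((0*(-1*9/(-9 + 189)))*(-5))*16 = ((0*(-1*9/180))*(-5))*16 = ((0*(-1*9*1/180))*(-5))*16 = ((0*(-1/20))*(-5))*16 = (0*(-5))*16 = 0*16 = 0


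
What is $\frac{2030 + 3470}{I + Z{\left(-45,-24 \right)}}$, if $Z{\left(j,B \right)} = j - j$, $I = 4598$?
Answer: $\frac{250}{209} \approx 1.1962$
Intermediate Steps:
$Z{\left(j,B \right)} = 0$
$\frac{2030 + 3470}{I + Z{\left(-45,-24 \right)}} = \frac{2030 + 3470}{4598 + 0} = \frac{5500}{4598} = 5500 \cdot \frac{1}{4598} = \frac{250}{209}$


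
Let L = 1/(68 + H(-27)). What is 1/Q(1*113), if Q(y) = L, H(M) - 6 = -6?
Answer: 68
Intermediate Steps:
H(M) = 0 (H(M) = 6 - 6 = 0)
L = 1/68 (L = 1/(68 + 0) = 1/68 ≈ 0.014706)
Q(y) = 1/68
1/Q(1*113) = 1/(1/68) = 68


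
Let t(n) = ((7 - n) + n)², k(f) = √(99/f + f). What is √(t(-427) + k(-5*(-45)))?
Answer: √(1225 + 10*√1409)/5 ≈ 8.0009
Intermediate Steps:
k(f) = √(f + 99/f)
t(n) = 49 (t(n) = 7² = 49)
√(t(-427) + k(-5*(-45))) = √(49 + √(-5*(-45) + 99/((-5*(-45))))) = √(49 + √(225 + 99/225)) = √(49 + √(225 + 99*(1/225))) = √(49 + √(225 + 11/25)) = √(49 + √(5636/25)) = √(49 + 2*√1409/5)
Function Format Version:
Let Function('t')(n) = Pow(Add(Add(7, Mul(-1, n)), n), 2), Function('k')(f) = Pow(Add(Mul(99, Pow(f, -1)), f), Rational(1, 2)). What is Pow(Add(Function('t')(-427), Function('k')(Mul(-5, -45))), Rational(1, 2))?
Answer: Mul(Rational(1, 5), Pow(Add(1225, Mul(10, Pow(1409, Rational(1, 2)))), Rational(1, 2))) ≈ 8.0009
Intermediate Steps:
Function('k')(f) = Pow(Add(f, Mul(99, Pow(f, -1))), Rational(1, 2))
Function('t')(n) = 49 (Function('t')(n) = Pow(7, 2) = 49)
Pow(Add(Function('t')(-427), Function('k')(Mul(-5, -45))), Rational(1, 2)) = Pow(Add(49, Pow(Add(Mul(-5, -45), Mul(99, Pow(Mul(-5, -45), -1))), Rational(1, 2))), Rational(1, 2)) = Pow(Add(49, Pow(Add(225, Mul(99, Pow(225, -1))), Rational(1, 2))), Rational(1, 2)) = Pow(Add(49, Pow(Add(225, Mul(99, Rational(1, 225))), Rational(1, 2))), Rational(1, 2)) = Pow(Add(49, Pow(Add(225, Rational(11, 25)), Rational(1, 2))), Rational(1, 2)) = Pow(Add(49, Pow(Rational(5636, 25), Rational(1, 2))), Rational(1, 2)) = Pow(Add(49, Mul(Rational(2, 5), Pow(1409, Rational(1, 2)))), Rational(1, 2))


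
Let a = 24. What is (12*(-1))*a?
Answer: -288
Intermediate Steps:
(12*(-1))*a = (12*(-1))*24 = -12*24 = -288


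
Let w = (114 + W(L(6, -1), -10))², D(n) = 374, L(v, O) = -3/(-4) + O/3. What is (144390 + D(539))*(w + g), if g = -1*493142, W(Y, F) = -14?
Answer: -69941568488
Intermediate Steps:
L(v, O) = ¾ + O/3 (L(v, O) = -3*(-¼) + O*(⅓) = ¾ + O/3)
w = 10000 (w = (114 - 14)² = 100² = 10000)
g = -493142
(144390 + D(539))*(w + g) = (144390 + 374)*(10000 - 493142) = 144764*(-483142) = -69941568488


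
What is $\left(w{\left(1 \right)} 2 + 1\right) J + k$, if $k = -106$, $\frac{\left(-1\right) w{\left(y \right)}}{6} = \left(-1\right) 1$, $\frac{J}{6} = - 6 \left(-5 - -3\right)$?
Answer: $830$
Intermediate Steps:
$J = 72$ ($J = 6 \left(- 6 \left(-5 - -3\right)\right) = 6 \left(- 6 \left(-5 + 3\right)\right) = 6 \left(\left(-6\right) \left(-2\right)\right) = 6 \cdot 12 = 72$)
$w{\left(y \right)} = 6$ ($w{\left(y \right)} = - 6 \left(\left(-1\right) 1\right) = \left(-6\right) \left(-1\right) = 6$)
$\left(w{\left(1 \right)} 2 + 1\right) J + k = \left(6 \cdot 2 + 1\right) 72 - 106 = \left(12 + 1\right) 72 - 106 = 13 \cdot 72 - 106 = 936 - 106 = 830$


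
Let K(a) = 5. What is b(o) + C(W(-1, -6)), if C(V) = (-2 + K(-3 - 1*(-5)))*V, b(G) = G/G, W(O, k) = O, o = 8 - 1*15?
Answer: -2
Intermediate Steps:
o = -7 (o = 8 - 15 = -7)
b(G) = 1
C(V) = 3*V (C(V) = (-2 + 5)*V = 3*V)
b(o) + C(W(-1, -6)) = 1 + 3*(-1) = 1 - 3 = -2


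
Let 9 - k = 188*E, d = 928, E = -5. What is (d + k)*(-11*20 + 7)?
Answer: -399801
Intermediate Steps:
k = 949 (k = 9 - 188*(-5) = 9 - 1*(-940) = 9 + 940 = 949)
(d + k)*(-11*20 + 7) = (928 + 949)*(-11*20 + 7) = 1877*(-220 + 7) = 1877*(-213) = -399801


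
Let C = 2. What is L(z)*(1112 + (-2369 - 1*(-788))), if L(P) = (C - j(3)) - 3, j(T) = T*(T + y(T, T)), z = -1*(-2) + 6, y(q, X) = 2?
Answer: 7504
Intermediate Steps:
z = 8 (z = 2 + 6 = 8)
j(T) = T*(2 + T) (j(T) = T*(T + 2) = T*(2 + T))
L(P) = -16 (L(P) = (2 - 3*(2 + 3)) - 3 = (2 - 3*5) - 3 = (2 - 1*15) - 3 = (2 - 15) - 3 = -13 - 3 = -16)
L(z)*(1112 + (-2369 - 1*(-788))) = -16*(1112 + (-2369 - 1*(-788))) = -16*(1112 + (-2369 + 788)) = -16*(1112 - 1581) = -16*(-469) = 7504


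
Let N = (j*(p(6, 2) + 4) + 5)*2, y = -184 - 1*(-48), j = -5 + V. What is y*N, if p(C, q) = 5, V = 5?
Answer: -1360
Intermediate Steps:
j = 0 (j = -5 + 5 = 0)
y = -136 (y = -184 + 48 = -136)
N = 10 (N = (0*(5 + 4) + 5)*2 = (0*9 + 5)*2 = (0 + 5)*2 = 5*2 = 10)
y*N = -136*10 = -1360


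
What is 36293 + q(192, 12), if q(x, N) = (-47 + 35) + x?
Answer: 36473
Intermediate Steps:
q(x, N) = -12 + x
36293 + q(192, 12) = 36293 + (-12 + 192) = 36293 + 180 = 36473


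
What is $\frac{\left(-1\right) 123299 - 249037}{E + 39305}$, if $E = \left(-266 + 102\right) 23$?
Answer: $- \frac{372336}{35533} \approx -10.479$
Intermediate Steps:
$E = -3772$ ($E = \left(-164\right) 23 = -3772$)
$\frac{\left(-1\right) 123299 - 249037}{E + 39305} = \frac{\left(-1\right) 123299 - 249037}{-3772 + 39305} = \frac{-123299 - 249037}{35533} = \left(-372336\right) \frac{1}{35533} = - \frac{372336}{35533}$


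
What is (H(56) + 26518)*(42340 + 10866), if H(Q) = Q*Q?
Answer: 1577770724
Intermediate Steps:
H(Q) = Q²
(H(56) + 26518)*(42340 + 10866) = (56² + 26518)*(42340 + 10866) = (3136 + 26518)*53206 = 29654*53206 = 1577770724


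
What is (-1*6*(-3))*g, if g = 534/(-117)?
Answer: -1068/13 ≈ -82.154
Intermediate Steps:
g = -178/39 (g = 534*(-1/117) = -178/39 ≈ -4.5641)
(-1*6*(-3))*g = (-1*6*(-3))*(-178/39) = -6*(-3)*(-178/39) = 18*(-178/39) = -1068/13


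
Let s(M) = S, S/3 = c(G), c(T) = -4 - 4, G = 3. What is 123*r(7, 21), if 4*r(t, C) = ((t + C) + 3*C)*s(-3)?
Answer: -67158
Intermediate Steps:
c(T) = -8
S = -24 (S = 3*(-8) = -24)
s(M) = -24
r(t, C) = -24*C - 6*t (r(t, C) = (((t + C) + 3*C)*(-24))/4 = (((C + t) + 3*C)*(-24))/4 = ((t + 4*C)*(-24))/4 = (-96*C - 24*t)/4 = -24*C - 6*t)
123*r(7, 21) = 123*(-24*21 - 6*7) = 123*(-504 - 42) = 123*(-546) = -67158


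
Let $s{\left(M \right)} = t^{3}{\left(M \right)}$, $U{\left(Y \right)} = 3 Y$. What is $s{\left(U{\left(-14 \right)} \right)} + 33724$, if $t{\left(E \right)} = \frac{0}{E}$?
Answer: $33724$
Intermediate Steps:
$t{\left(E \right)} = 0$
$s{\left(M \right)} = 0$ ($s{\left(M \right)} = 0^{3} = 0$)
$s{\left(U{\left(-14 \right)} \right)} + 33724 = 0 + 33724 = 33724$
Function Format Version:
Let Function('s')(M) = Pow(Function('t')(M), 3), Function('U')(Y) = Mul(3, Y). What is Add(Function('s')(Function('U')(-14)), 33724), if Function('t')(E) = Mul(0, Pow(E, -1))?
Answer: 33724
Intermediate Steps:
Function('t')(E) = 0
Function('s')(M) = 0 (Function('s')(M) = Pow(0, 3) = 0)
Add(Function('s')(Function('U')(-14)), 33724) = Add(0, 33724) = 33724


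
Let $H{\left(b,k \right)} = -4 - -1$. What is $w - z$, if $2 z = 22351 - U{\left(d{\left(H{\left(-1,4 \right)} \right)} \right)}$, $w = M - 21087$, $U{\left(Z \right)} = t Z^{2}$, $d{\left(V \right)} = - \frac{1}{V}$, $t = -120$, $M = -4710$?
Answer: $- \frac{221875}{6} \approx -36979.0$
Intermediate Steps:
$H{\left(b,k \right)} = -3$ ($H{\left(b,k \right)} = -4 + 1 = -3$)
$U{\left(Z \right)} = - 120 Z^{2}$
$w = -25797$ ($w = -4710 - 21087 = -25797$)
$z = \frac{67093}{6}$ ($z = \frac{22351 - - 120 \left(- \frac{1}{-3}\right)^{2}}{2} = \frac{22351 - - 120 \left(\left(-1\right) \left(- \frac{1}{3}\right)\right)^{2}}{2} = \frac{22351 - - \frac{120}{9}}{2} = \frac{22351 - \left(-120\right) \frac{1}{9}}{2} = \frac{22351 - - \frac{40}{3}}{2} = \frac{22351 + \frac{40}{3}}{2} = \frac{1}{2} \cdot \frac{67093}{3} = \frac{67093}{6} \approx 11182.0$)
$w - z = -25797 - \frac{67093}{6} = - \frac{221875}{6}$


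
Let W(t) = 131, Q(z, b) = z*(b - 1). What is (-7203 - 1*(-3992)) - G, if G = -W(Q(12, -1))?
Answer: -3080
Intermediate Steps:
Q(z, b) = z*(-1 + b)
G = -131 (G = -1*131 = -131)
(-7203 - 1*(-3992)) - G = (-7203 - 1*(-3992)) - 1*(-131) = (-7203 + 3992) + 131 = -3211 + 131 = -3080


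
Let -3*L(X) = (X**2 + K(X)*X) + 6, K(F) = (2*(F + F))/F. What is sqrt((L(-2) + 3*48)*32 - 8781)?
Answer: I*sqrt(37749)/3 ≈ 64.764*I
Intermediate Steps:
K(F) = 4 (K(F) = (2*(2*F))/F = (4*F)/F = 4)
L(X) = -2 - 4*X/3 - X**2/3 (L(X) = -((X**2 + 4*X) + 6)/3 = -(6 + X**2 + 4*X)/3 = -2 - 4*X/3 - X**2/3)
sqrt((L(-2) + 3*48)*32 - 8781) = sqrt(((-2 - 4/3*(-2) - 1/3*(-2)**2) + 3*48)*32 - 8781) = sqrt(((-2 + 8/3 - 1/3*4) + 144)*32 - 8781) = sqrt(((-2 + 8/3 - 4/3) + 144)*32 - 8781) = sqrt((-2/3 + 144)*32 - 8781) = sqrt((430/3)*32 - 8781) = sqrt(13760/3 - 8781) = sqrt(-12583/3) = I*sqrt(37749)/3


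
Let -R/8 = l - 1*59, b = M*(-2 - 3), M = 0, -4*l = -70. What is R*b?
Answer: 0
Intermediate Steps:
l = 35/2 (l = -¼*(-70) = 35/2 ≈ 17.500)
b = 0 (b = 0*(-2 - 3) = 0*(-5) = 0)
R = 332 (R = -8*(35/2 - 1*59) = -8*(35/2 - 59) = -8*(-83/2) = 332)
R*b = 332*0 = 0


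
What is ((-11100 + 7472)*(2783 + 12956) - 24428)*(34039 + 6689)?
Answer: -2326608178560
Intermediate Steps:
((-11100 + 7472)*(2783 + 12956) - 24428)*(34039 + 6689) = (-3628*15739 - 24428)*40728 = (-57101092 - 24428)*40728 = -57125520*40728 = -2326608178560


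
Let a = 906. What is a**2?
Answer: 820836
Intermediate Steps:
a**2 = 906**2 = 820836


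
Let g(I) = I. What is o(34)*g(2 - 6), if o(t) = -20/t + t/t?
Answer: -28/17 ≈ -1.6471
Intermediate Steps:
o(t) = 1 - 20/t (o(t) = -20/t + 1 = 1 - 20/t)
o(34)*g(2 - 6) = ((-20 + 34)/34)*(2 - 6) = ((1/34)*14)*(-4) = (7/17)*(-4) = -28/17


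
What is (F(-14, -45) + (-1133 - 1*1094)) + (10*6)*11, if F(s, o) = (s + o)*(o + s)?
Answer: 1914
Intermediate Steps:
F(s, o) = (o + s)² (F(s, o) = (o + s)*(o + s) = (o + s)²)
(F(-14, -45) + (-1133 - 1*1094)) + (10*6)*11 = ((-45 - 14)² + (-1133 - 1*1094)) + (10*6)*11 = ((-59)² + (-1133 - 1094)) + 60*11 = (3481 - 2227) + 660 = 1254 + 660 = 1914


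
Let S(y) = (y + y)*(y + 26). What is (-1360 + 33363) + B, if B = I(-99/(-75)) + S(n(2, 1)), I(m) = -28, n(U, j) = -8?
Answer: 31687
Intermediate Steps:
S(y) = 2*y*(26 + y) (S(y) = (2*y)*(26 + y) = 2*y*(26 + y))
B = -316 (B = -28 + 2*(-8)*(26 - 8) = -28 + 2*(-8)*18 = -28 - 288 = -316)
(-1360 + 33363) + B = (-1360 + 33363) - 316 = 32003 - 316 = 31687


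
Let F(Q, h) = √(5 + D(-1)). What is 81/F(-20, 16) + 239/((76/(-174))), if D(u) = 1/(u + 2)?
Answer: -20793/38 + 27*√6/2 ≈ -514.12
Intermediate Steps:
D(u) = 1/(2 + u)
F(Q, h) = √6 (F(Q, h) = √(5 + 1/(2 - 1)) = √(5 + 1/1) = √(5 + 1) = √6)
81/F(-20, 16) + 239/((76/(-174))) = 81/(√6) + 239/((76/(-174))) = 81*(√6/6) + 239/((76*(-1/174))) = 27*√6/2 + 239/(-38/87) = 27*√6/2 + 239*(-87/38) = 27*√6/2 - 20793/38 = -20793/38 + 27*√6/2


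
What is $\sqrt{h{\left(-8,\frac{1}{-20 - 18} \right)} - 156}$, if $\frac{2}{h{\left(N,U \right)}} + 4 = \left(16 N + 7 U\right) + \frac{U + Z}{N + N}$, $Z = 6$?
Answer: $\frac{2 i \sqrt{3127791455}}{8955} \approx 12.491 i$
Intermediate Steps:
$h{\left(N,U \right)} = \frac{2}{-4 + 7 U + 16 N + \frac{6 + U}{2 N}}$ ($h{\left(N,U \right)} = \frac{2}{-4 + \left(\left(16 N + 7 U\right) + \frac{U + 6}{N + N}\right)} = \frac{2}{-4 + \left(\left(7 U + 16 N\right) + \frac{6 + U}{2 N}\right)} = \frac{2}{-4 + \left(7 U + 16 N + \frac{6 + U}{2 N}\right)} = \frac{2}{-4 + 7 U + 16 N + \frac{6 + U}{2 N}}$)
$\sqrt{h{\left(-8,\frac{1}{-20 - 18} \right)} - 156} = \sqrt{4 \left(-8\right) \frac{1}{6 + \frac{1}{-20 - 18} - -64 + 32 \left(-8\right)^{2} + 14 \left(-8\right) \frac{1}{-20 - 18}} - 156} = \sqrt{4 \left(-8\right) \frac{1}{6 + \frac{1}{-38} + 64 + 32 \cdot 64 + 14 \left(-8\right) \frac{1}{-38}} - 156} = \sqrt{4 \left(-8\right) \frac{1}{6 - \frac{1}{38} + 64 + 2048 + 14 \left(-8\right) \left(- \frac{1}{38}\right)} - 156} = \sqrt{4 \left(-8\right) \frac{1}{6 - \frac{1}{38} + 64 + 2048 + \frac{56}{19}} - 156} = \sqrt{4 \left(-8\right) \frac{1}{\frac{80595}{38}} - 156} = \sqrt{4 \left(-8\right) \frac{38}{80595} - 156} = \sqrt{- \frac{1216}{80595} - 156} = \sqrt{- \frac{12574036}{80595}} = \frac{2 i \sqrt{3127791455}}{8955}$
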